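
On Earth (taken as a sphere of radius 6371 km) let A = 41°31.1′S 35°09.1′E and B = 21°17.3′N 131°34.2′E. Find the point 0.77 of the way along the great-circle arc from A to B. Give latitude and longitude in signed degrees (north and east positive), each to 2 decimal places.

4.90°, 112.14°

Central angle δ = 1.8951 rad. Interpolating on the sphere with fraction f = 0.77:
P = [sin((1−f)δ)·A + sin(fδ)·B] / sin δ = 0.4454·A + 1.0484·B in Cartesian coordinates,
giving P = (-0.3755, 0.9229, 0.0854), i.e. latitude 4.90°, longitude 112.14°.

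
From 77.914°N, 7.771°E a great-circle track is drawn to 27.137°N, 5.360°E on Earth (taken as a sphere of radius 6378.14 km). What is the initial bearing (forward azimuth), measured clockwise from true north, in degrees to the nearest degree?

183°

With φ₁ = 1.3599, φ₂ = 0.4736, Δλ = -0.0421 rad, the forward-azimuth formula gives
θ = atan2( sin Δλ cos φ₂ , cos φ₁ sin φ₂ − sin φ₁ cos φ₂ cos Δλ ) = atan2(-0.0374, -0.7739) = -177.23°.
Adding 360° brings this into [0°, 360°): 183°.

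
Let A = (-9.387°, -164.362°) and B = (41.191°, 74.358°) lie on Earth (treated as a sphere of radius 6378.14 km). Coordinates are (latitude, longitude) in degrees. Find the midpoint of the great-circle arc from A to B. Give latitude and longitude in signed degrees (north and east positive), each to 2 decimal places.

29.47°, 148.45°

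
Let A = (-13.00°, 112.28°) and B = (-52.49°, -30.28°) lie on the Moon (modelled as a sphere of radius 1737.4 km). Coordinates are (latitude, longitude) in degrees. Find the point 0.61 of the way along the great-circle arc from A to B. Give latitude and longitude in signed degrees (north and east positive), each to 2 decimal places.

-65.52°, 54.20°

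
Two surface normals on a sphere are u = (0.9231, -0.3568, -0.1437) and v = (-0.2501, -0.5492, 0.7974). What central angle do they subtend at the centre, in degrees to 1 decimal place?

u·v = -0.1495; |u| = 1.0000, |v| = 1.0000.
cos θ = (u·v)/(|u||v|) = -0.1495, so θ = 98.6°.

98.6°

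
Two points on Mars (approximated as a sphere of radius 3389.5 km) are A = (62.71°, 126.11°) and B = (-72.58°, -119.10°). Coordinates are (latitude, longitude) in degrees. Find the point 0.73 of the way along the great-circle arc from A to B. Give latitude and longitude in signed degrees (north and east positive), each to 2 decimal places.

-42.24°, 178.85°

The central angle between A and B is δ = 2.7033 rad.
With f = 0.73, the slerp weights are sin((1−f)δ)/sin δ = 1.5713 and sin(fδ)/sin δ = 2.1680.
Weighted sum of the unit vectors: (1.5713)·(-0.2702,0.3704,0.8887) + (2.1680)·(-0.1456,-0.2616,-0.9541) = (-0.7402, 0.0149, -0.6722).
Converting back: φ = atan2(z, √(x²+y²)) = -42.24°, λ = atan2(y, x) = 178.85°.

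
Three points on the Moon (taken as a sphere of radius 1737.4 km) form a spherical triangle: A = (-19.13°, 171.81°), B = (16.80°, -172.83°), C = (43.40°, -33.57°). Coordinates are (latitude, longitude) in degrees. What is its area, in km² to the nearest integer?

689032 km²

Side lengths (central angles): a = 1.9054, b = 2.5780, c = 0.6802 rad; semiperimeter s = 2.5819.
By l'Huilier's theorem, tan(E/4) = √[tan(s/2) tan((s−a)/2) tan((s−b)/2) tan((s−c)/2)], giving spherical excess E = 0.2283 rad.
Area = E·R² = 0.2283 × (1737.4)² ≈ 689032 km².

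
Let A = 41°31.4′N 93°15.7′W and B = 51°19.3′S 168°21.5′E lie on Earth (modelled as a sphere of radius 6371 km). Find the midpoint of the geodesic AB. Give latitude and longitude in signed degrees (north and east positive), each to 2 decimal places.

The central angle between A and B is δ = 2.1966 rad.
With f = 0.5, the slerp weights are sin((1−f)δ)/sin δ = 1.0986 and sin(fδ)/sin δ = 1.0986.
Weighted sum of the unit vectors: (1.0986)·(-0.0426,-0.7475,0.6629) + (1.0986)·(-0.6121,0.1261,-0.7807) = (-0.7192, -0.6826, -0.1293).
Converting back: φ = atan2(z, √(x²+y²)) = -7.43°, λ = atan2(y, x) = -136.50°.

-7.43°, -136.50°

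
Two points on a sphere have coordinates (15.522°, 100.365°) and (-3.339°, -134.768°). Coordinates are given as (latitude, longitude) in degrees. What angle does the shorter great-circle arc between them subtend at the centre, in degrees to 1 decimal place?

124.4°

In radians: φ₁ = 0.2709, φ₂ = -0.0583, Δλ = 124.867° = 2.1793 rad.
Haversine: a = sin²(Δφ/2) + cos φ₁ cos φ₂ sin²(Δλ/2) = 0.0268 + (0.9635)(0.9983)(0.7858) = 0.78274.
Central angle c = 2·arcsin(√a) = 2.17180 rad.
So the angular separation is 124.4°.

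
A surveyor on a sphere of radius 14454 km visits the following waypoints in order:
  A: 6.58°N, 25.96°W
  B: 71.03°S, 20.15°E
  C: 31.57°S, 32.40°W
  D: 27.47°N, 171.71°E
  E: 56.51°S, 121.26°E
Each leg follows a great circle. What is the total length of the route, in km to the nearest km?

97036 km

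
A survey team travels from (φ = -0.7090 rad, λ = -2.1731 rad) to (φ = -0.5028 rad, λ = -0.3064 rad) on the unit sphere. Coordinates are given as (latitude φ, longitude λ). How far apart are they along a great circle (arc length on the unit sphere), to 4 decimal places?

1.4507

With latitudes φ₁ = -40.623°, φ₂ = -28.808° and longitude difference Δλ = 106.954°:
cos c = sin φ₁ sin φ₂ + cos φ₁ cos φ₂ cos Δλ = (-0.6511)(-0.4819) + (0.7590)(0.8762)(-0.2916) = 0.11980,
so c = arccos(0.11980) = 1.45071 rad.
On the unit sphere the arc length equals the central angle: 1.4507.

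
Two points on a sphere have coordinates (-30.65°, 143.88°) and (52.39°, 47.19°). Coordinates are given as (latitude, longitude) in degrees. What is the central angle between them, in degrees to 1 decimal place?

In radians: φ₁ = -0.5349, φ₂ = 0.9144, Δλ = -96.690° = -1.6876 rad.
Haversine: a = sin²(Δφ/2) + cos φ₁ cos φ₂ sin²(Δλ/2) = 0.4394 + (0.8603)(0.6103)(0.5582) = 0.73251.
Central angle c = 2·arcsin(√a) = 2.05445 rad.
So the angular separation is 117.7°.

117.7°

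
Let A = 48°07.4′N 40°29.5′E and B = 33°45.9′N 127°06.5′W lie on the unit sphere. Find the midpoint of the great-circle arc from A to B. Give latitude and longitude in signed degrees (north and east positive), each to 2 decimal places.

The central angle between A and B is δ = 1.6993 rad.
With f = 0.5, the slerp weights are sin((1−f)δ)/sin δ = 0.7573 and sin(fδ)/sin δ = 0.7573.
Weighted sum of the unit vectors: (0.7573)·(0.5077,0.4335,0.7446) + (0.7573)·(-0.5016,-0.6630,0.5558) = (0.0046, -0.1738, 0.9848).
Converting back: φ = atan2(z, √(x²+y²)) = 79.99°, λ = atan2(y, x) = -88.48°.

79.99°, -88.48°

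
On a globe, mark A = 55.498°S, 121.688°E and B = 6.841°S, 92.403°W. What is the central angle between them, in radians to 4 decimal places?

1.9472 rad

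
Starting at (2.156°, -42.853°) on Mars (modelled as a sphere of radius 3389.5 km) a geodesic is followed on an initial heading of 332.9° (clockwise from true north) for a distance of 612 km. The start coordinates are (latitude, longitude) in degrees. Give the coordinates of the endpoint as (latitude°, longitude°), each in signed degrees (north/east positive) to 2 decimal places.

Angular distance δ = d/R = 612/3389.5 = 0.18056 rad; initial bearing θ = 5.8102 rad.
sin φ₂ = sin φ₁ cos δ + cos φ₁ sin δ cos θ = (0.0376)(0.9837) + (0.9993)(0.1796)(0.8902) = 0.1968, so φ₂ = 11.35°.
Δλ = atan2(sin θ sin δ cos φ₁, cos δ − sin φ₁ sin φ₂) = atan2(-0.0817, 0.9763) = -4.786°.
λ₂ = -42.853° − 4.786° = -47.64°.

11.35°, -47.64°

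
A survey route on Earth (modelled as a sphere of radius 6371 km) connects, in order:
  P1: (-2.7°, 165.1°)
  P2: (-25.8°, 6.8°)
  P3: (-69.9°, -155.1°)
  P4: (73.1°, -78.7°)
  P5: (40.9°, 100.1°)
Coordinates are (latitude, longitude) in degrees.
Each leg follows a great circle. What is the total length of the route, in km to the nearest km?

49489 km

Leg P1→P2: central angle 2.5237 rad, distance 16078.3 km.
Leg P2→P3: central angle 1.4559 rad, distance 9275.6 km.
Leg P3→P4: central angle 2.6363 rad, distance 16796.1 km.
Leg P4→P5: central angle 1.1519 rad, distance 7338.5 km.
Total: 16078.3 + 9275.6 + 16796.1 + 7338.5 ≈ 49489 km.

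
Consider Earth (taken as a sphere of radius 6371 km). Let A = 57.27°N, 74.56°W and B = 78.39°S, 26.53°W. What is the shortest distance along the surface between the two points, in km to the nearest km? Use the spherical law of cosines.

15423 km

With latitudes φ₁ = 57.270°, φ₂ = -78.390° and longitude difference Δλ = 48.030°:
cos c = sin φ₁ sin φ₂ + cos φ₁ cos φ₂ cos Δλ = (0.8412)(-0.9795) + (0.5407)(0.2012)(0.6687) = -0.75125,
so c = arccos(-0.75125) = 2.42075 rad.
Distance = R·c = 6371 × 2.4207 ≈ 15423 km.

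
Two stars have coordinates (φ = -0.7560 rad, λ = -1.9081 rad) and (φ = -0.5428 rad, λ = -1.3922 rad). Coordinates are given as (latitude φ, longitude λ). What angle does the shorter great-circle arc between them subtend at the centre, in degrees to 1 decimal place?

26.3°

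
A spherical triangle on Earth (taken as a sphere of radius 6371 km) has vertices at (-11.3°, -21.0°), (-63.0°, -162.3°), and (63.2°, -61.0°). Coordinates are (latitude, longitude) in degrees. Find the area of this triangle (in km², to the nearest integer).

104790149 km²

Side lengths (central angles): a = 2.5597, b = 1.4063, c = 1.7445 rad; semiperimeter s = 2.8552.
By l'Huilier's theorem, tan(E/4) = √[tan(s/2) tan((s−a)/2) tan((s−b)/2) tan((s−c)/2)], giving spherical excess E = 2.5817 rad.
Area = E·R² = 2.5817 × (6371)² ≈ 104790149 km².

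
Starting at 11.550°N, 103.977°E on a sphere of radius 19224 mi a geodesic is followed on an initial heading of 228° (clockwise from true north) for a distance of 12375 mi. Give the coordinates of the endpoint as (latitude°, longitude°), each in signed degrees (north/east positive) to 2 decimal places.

-13.49°, 76.68°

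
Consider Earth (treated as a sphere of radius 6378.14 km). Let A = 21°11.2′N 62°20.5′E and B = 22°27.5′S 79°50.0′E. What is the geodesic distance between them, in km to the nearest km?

In radians: φ₁ = 0.3698, φ₂ = -0.3920, Δλ = 17.492° = 0.3053 rad.
cos c = sin φ₁ sin φ₂ + cos φ₁ cos φ₂ cos Δλ = (0.3614)(-0.3820) + (0.9324)(0.9242)(0.9538) = 0.68379,
so c = arccos(0.68379) = 0.81786 rad.
Distance = R·c = 6378.14 × 0.8179 ≈ 5216 km.

5216 km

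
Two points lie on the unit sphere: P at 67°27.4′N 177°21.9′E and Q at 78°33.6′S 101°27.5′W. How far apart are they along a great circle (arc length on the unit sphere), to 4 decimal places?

2.6760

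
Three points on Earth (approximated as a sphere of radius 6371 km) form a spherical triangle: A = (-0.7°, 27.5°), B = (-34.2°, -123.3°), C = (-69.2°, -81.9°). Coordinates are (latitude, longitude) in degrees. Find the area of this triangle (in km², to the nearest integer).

Side lengths (central angles): a = 0.7291, b = 1.6775, c = 2.3675 rad; semiperimeter s = 2.3871.
By l'Huilier's theorem, tan(E/4) = √[tan(s/2) tan((s−a)/2) tan((s−b)/2) tan((s−c)/2)], giving spherical excess E = 0.3984 rad.
Area = E·R² = 0.3984 × (6371)² ≈ 16168933 km².

16168933 km²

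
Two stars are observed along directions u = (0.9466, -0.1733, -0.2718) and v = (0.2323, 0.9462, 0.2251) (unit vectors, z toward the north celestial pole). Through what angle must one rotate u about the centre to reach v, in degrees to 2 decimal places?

u·v = -0.0053; |u| = 1.0000, |v| = 1.0000.
cos θ = (u·v)/(|u||v|) = -0.0053, so θ = 90.30°.

90.30°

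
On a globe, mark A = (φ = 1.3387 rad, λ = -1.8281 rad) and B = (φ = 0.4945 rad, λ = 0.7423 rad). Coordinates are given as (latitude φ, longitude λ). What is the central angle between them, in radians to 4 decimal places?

1.2750 rad

In radians: φ₁ = 1.3387, φ₂ = 0.4945, Δλ = 147.273° = 2.5704 rad.
cos c = sin φ₁ sin φ₂ + cos φ₁ cos φ₂ cos Δλ = (0.9732)(0.4746) + (0.2300)(0.8802)(-0.8413) = 0.29154,
so c = arccos(0.29154) = 1.27496 rad.
So the angular separation is 1.2750 rad.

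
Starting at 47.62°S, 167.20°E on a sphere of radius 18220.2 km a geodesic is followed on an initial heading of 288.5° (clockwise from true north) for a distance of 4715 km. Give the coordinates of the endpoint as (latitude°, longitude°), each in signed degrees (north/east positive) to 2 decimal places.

-41.25°, 148.37°

Angular distance δ = d/R = 4715/18220.2 = 0.25878 rad; initial bearing θ = 5.0353 rad.
sin φ₂ = sin φ₁ cos δ + cos φ₁ sin δ cos θ = (-0.7387)(0.9667) + (0.6740)(0.2559)(0.3173) = -0.6594, so φ₂ = -41.25°.
Δλ = atan2(sin θ sin δ cos φ₁, cos δ − sin φ₁ sin φ₂) = atan2(-0.1636, 0.4796) = -18.831°.
λ₂ = 167.200° − 18.831° = 148.37°.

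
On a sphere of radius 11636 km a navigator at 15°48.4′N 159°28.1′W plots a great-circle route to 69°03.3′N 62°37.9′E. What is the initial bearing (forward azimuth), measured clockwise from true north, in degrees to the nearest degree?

346°

With φ₁ = 0.2759, φ₂ = 1.2052, Δλ = -2.4068 rad, the forward-azimuth formula gives
θ = atan2( sin Δλ cos φ₂ , cos φ₁ sin φ₂ − sin φ₁ cos φ₂ cos Δλ ) = atan2(-0.2397, 0.9709) = -13.87°.
Adding 360° brings this into [0°, 360°): 346°.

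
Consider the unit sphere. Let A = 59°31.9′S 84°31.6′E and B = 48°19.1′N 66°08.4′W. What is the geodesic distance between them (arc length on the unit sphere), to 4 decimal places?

With latitudes φ₁ = -59.532°, φ₂ = 48.318° and longitude difference Δλ = -150.667°:
cos c = sin φ₁ sin φ₂ + cos φ₁ cos φ₂ cos Δλ = (-0.8619)(0.7469) + (0.5071)(0.6650)(-0.8718) = -0.93768,
so c = arccos(-0.93768) = 2.78668 rad.
On the unit sphere the arc length equals the central angle: 2.7867.

2.7867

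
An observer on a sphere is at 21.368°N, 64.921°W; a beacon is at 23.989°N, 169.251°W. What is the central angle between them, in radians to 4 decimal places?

With latitudes φ₁ = 21.368°, φ₂ = 23.989° and longitude difference Δλ = -104.330°:
cos c = sin φ₁ sin φ₂ + cos φ₁ cos φ₂ cos Δλ = (0.3644)(0.4066) + (0.9313)(0.9136)(-0.2475) = -0.06245,
so c = arccos(-0.06245) = 1.63329 rad.
So the angular separation is 1.6333 rad.

1.6333 rad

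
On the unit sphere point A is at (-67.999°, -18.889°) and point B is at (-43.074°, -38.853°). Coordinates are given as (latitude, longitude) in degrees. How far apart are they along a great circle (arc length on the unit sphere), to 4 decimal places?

0.4725

In radians: φ₁ = -1.1868, φ₂ = -0.7518, Δλ = -19.964° = -0.3484 rad.
Haversine: a = sin²(Δφ/2) + cos φ₁ cos φ₂ sin²(Δλ/2) = 0.0466 + (0.3746)(0.7305)(0.0300) = 0.05479.
Central angle c = 2·arcsin(√a) = 0.47254 rad.
On the unit sphere the arc length equals the central angle: 0.4725.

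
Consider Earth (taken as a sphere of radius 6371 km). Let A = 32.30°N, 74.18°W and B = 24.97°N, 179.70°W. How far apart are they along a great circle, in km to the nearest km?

Let φ₁ = 0.5637 rad, φ₂ = 0.4358 rad, and Δλ = -1.8417 rad.
cos c = sin φ₁ sin φ₂ + cos φ₁ cos φ₂ cos Δλ = (0.5344)(0.4221) + (0.8453)(0.9065)(-0.2676) = 0.02054,
so c = arccos(0.02054) = 1.55025 rad.
Distance = R·c = 6371 × 1.5503 ≈ 9877 km.

9877 km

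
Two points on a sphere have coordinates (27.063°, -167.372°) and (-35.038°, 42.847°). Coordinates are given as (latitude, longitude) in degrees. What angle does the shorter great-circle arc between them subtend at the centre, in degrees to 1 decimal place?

In radians: φ₁ = 0.4723, φ₂ = -0.6115, Δλ = -149.781° = -2.6142 rad.
cos c = sin φ₁ sin φ₂ + cos φ₁ cos φ₂ cos Δλ = (0.4550)(-0.5741) + (0.8905)(0.8188)(-0.8641) = -0.89125,
so c = arccos(-0.89125) = 2.67088 rad.
So the angular separation is 153.0°.

153.0°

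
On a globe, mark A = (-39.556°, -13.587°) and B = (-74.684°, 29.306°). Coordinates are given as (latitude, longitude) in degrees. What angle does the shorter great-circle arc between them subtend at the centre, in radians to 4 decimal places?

With latitudes φ₁ = -39.556°, φ₂ = -74.684° and longitude difference Δλ = 42.893°:
cos c = sin φ₁ sin φ₂ + cos φ₁ cos φ₂ cos Δλ = (-0.6368)(-0.9645) + (0.7710)(0.2641)(0.7326) = 0.76342,
so c = arccos(0.76342) = 0.70221 rad.
So the angular separation is 0.7022 rad.

0.7022 rad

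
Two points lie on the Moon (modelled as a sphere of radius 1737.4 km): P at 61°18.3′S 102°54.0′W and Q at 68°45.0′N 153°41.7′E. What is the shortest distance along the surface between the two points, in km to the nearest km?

4521 km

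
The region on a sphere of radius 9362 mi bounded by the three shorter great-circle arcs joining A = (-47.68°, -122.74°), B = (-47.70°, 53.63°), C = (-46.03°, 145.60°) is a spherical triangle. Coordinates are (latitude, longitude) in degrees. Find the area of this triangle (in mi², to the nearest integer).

56525298 mi²

Side lengths (central angles): a = 1.0283, b = 1.0256, c = 1.4760 rad; semiperimeter s = 1.7649.
By l'Huilier's theorem, tan(E/4) = √[tan(s/2) tan((s−a)/2) tan((s−b)/2) tan((s−c)/2)], giving spherical excess E = 0.6449 rad.
Area = E·R² = 0.6449 × (9362)² ≈ 56525298 mi².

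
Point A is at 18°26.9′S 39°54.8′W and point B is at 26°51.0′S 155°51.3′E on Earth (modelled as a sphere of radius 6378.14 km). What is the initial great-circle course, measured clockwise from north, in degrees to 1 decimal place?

With φ₁ = -0.3220, φ₂ = -0.4686, Δλ = -2.8664 rad, the forward-azimuth formula gives
θ = atan2( sin Δλ cos φ₂ , cos φ₁ sin φ₂ − sin φ₁ cos φ₂ cos Δλ ) = atan2(-0.2425, -0.7002) = -160.90°.
Adding 360° brings this into [0°, 360°): 199.1°.

199.1°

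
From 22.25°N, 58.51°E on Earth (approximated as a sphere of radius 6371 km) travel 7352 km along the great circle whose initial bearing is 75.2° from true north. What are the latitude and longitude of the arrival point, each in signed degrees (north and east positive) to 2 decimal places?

21.68°, 130.57°

Angular distance δ = d/R = 7352/6371 = 1.15398 rad; initial bearing θ = 1.3125 rad.
sin φ₂ = sin φ₁ cos δ + cos φ₁ sin δ cos θ = (0.3786)(0.4049) + (0.9255)(0.9144)(0.2554) = 0.3695, so φ₂ = 21.68°.
Δλ = atan2(sin θ sin δ cos φ₁, cos δ − sin φ₁ sin φ₂) = atan2(0.8182, 0.2649) = 72.057°.
λ₂ = 58.510° + 72.057° = 130.57°.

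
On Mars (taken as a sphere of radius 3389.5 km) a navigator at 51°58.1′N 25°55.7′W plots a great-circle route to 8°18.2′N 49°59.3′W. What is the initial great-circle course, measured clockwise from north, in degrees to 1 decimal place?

212.9°

Δλ = -24.060° = -0.4199 rad.
y = sin Δλ · cos φ₂ = (-0.4077)(0.9895) = -0.4034
x = cos φ₁ sin φ₂ − sin φ₁ cos φ₂ cos Δλ = (0.6161)(0.1444) − (0.7877)(0.9895)(0.9131) = -0.6227
θ = atan2(y, x) = -147.06°; adding 360° gives 212.9°.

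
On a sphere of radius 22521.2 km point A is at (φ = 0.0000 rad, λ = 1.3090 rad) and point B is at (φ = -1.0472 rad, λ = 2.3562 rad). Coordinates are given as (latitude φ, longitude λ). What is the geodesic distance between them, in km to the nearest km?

In radians: φ₁ = 0.0000, φ₂ = -1.0472, Δλ = 60.000° = 1.0472 rad.
cos c = sin φ₁ sin φ₂ + cos φ₁ cos φ₂ cos Δλ = (0.0000)(-0.8660) + (1.0000)(0.5000)(0.5000) = 0.25000,
so c = arccos(0.25000) = 1.31812 rad.
Distance = R·c = 22521.2 × 1.3181 ≈ 29686 km.

29686 km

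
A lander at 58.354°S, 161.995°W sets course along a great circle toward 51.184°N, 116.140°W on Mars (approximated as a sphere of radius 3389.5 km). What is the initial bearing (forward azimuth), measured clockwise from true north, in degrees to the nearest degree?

With φ₁ = -1.0185, φ₂ = 0.8933, Δλ = 0.8003 rad, the forward-azimuth formula gives
θ = atan2( sin Δλ cos φ₂ , cos φ₁ sin φ₂ − sin φ₁ cos φ₂ cos Δλ ) = atan2(0.4498, 0.7805) = 29.96°.
So the initial bearing is 30°.

30°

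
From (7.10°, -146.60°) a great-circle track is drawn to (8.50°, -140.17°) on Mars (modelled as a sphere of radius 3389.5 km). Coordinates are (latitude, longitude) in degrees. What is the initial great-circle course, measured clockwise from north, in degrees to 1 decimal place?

With φ₁ = 0.1239, φ₂ = 0.1484, Δλ = 0.1122 rad, the forward-azimuth formula gives
θ = atan2( sin Δλ cos φ₂ , cos φ₁ sin φ₂ − sin φ₁ cos φ₂ cos Δλ ) = atan2(0.1108, 0.0252) = 77.18°.
So the initial bearing is 77.2°.

77.2°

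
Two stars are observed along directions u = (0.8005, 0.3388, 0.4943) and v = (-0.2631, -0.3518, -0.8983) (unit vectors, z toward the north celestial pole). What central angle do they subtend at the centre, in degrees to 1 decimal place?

140.7°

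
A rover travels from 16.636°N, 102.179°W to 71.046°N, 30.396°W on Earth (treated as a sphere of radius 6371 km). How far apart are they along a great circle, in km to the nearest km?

Let φ₁ = 0.2904 rad, φ₂ = 1.2400 rad, and Δλ = 1.2528 rad.
cos c = sin φ₁ sin φ₂ + cos φ₁ cos φ₂ cos Δλ = (0.2863)(0.9458) + (0.9581)(0.3248)(0.3126) = 0.36806,
so c = arccos(0.36806) = 1.19388 rad.
Distance = R·c = 6371 × 1.1939 ≈ 7606 km.

7606 km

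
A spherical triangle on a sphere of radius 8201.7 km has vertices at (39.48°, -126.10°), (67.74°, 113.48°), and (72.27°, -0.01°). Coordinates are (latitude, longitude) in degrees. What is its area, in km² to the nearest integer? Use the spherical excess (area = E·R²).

Side lengths (central angles): a = 0.5817, b = 1.0847, c = 1.1148 rad; semiperimeter s = 1.3906.
By l'Huilier's theorem, tan(E/4) = √[tan(s/2) tan((s−a)/2) tan((s−b)/2) tan((s−c)/2)], giving spherical excess E = 0.3487 rad.
Area = E·R² = 0.3487 × (8201.7)² ≈ 23458895 km².

23458895 km²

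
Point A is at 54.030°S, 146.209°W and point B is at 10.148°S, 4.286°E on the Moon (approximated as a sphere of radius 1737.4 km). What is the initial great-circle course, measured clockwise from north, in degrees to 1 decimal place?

148.7°

Δλ = 150.495° = 2.6266 rad.
y = sin Δλ · cos φ₂ = (0.4925)(0.9844) = 0.4848
x = cos φ₁ sin φ₂ − sin φ₁ cos φ₂ cos Δλ = (0.5874)(-0.1762) − (-0.8093)(0.9844)(-0.8703) = -0.7968
θ = atan2(y, x) = 148.68°, so the bearing is 148.7°.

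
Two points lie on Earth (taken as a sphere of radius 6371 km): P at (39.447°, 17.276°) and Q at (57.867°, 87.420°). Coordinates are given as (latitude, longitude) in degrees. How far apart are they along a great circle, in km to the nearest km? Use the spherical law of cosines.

In radians: φ₁ = 0.6885, φ₂ = 1.0100, Δλ = 70.144° = 1.2242 rad.
cos c = sin φ₁ sin φ₂ + cos φ₁ cos φ₂ cos Δλ = (0.6354)(0.8468) + (0.7722)(0.5319)(0.3397) = 0.67754,
so c = arccos(0.67754) = 0.82638 rad.
Distance = R·c = 6371 × 0.8264 ≈ 5265 km.

5265 km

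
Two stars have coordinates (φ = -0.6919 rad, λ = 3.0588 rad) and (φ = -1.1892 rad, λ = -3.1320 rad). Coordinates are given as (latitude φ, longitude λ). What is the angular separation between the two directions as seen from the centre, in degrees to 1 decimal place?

In radians: φ₁ = -0.6919, φ₂ = -1.1892, Δλ = 5.293° = 0.0924 rad.
Haversine: a = sin²(Δφ/2) + cos φ₁ cos φ₂ sin²(Δλ/2) = 0.0606 + (0.7700)(0.3724)(0.0021) = 0.06117.
Central angle c = 2·arcsin(√a) = 0.49986 rad.
So the angular separation is 28.6°.

28.6°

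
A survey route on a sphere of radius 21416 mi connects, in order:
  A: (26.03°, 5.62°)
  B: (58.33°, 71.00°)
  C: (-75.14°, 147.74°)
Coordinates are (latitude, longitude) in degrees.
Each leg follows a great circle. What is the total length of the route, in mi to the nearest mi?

Leg A→B: central angle 0.9643 rad, distance 20650.5 mi.
Leg B→C: central angle 2.4844 rad, distance 53206.9 mi.
Total: 20650.5 + 53206.9 ≈ 73857 mi.

73857 mi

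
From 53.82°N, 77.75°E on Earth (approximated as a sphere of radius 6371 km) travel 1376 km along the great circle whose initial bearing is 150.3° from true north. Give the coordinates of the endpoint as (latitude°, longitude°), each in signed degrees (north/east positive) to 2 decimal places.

Angular distance δ = d/R = 1376/6371 = 0.21598 rad; initial bearing θ = 2.6232 rad.
sin φ₂ = sin φ₁ cos δ + cos φ₁ sin δ cos θ = (0.8072)(0.9768) + (0.5903)(0.2143)(-0.8686) = 0.6785, so φ₂ = 42.73°.
Δλ = atan2(sin θ sin δ cos φ₁, cos δ − sin φ₁ sin φ₂) = atan2(0.0627, 0.4291) = 8.311°.
λ₂ = 77.750° + 8.311° = 86.06°.

42.73°, 86.06°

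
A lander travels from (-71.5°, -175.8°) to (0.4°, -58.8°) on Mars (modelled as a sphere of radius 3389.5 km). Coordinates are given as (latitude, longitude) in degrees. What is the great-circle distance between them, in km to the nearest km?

In radians: φ₁ = -1.2479, φ₂ = 0.0070, Δλ = 117.000° = 2.0420 rad.
Haversine: a = sin²(Δφ/2) + cos φ₁ cos φ₂ sin²(Δλ/2) = 0.3447 + (0.3173)(1.0000)(0.7270) = 0.57534.
Central angle c = 2·arcsin(√a) = 1.72204 rad.
Distance = R·c = 3389.5 × 1.7220 ≈ 5837 km.

5837 km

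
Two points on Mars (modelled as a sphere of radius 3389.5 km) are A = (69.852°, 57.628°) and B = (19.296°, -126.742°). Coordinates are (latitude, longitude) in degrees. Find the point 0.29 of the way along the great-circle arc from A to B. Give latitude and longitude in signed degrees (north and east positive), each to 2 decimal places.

The central angle between A and B is δ = 1.5847 rad.
With f = 0.29, the slerp weights are sin((1−f)δ)/sin δ = 0.9024 and sin(fδ)/sin δ = 0.4436.
Weighted sum of the unit vectors: (0.9024)·(0.1844,0.2909,0.9388) + (0.4436)·(-0.5646,-0.7563,0.3304) = (-0.0840, -0.0730, 0.9938).
Converting back: φ = atan2(z, √(x²+y²)) = 83.61°, λ = atan2(y, x) = -139.03°.

83.61°, -139.03°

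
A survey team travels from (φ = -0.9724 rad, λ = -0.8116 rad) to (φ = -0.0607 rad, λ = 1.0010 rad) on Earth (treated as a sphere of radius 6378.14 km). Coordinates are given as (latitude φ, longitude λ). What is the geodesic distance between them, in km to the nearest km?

Let φ₁ = -0.9724 rad, φ₂ = -0.0607 rad, and Δλ = 1.8126 rad.
cos c = sin φ₁ sin φ₂ + cos φ₁ cos φ₂ cos Δλ = (-0.8262)(-0.0607) + (0.5633)(0.9982)(-0.2395) = -0.08452,
so c = arccos(-0.08452) = 1.65542 rad.
Distance = R·c = 6378.14 × 1.6554 ≈ 10558 km.

10558 km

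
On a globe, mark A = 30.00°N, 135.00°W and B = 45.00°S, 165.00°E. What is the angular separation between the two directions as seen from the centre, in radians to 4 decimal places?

1.6182 rad

Let φ₁ = 0.5236 rad, φ₂ = -0.7854 rad, and Δλ = -1.0472 rad.
cos c = sin φ₁ sin φ₂ + cos φ₁ cos φ₂ cos Δλ = (0.5000)(-0.7071) + (0.8660)(0.7071)(0.5000) = -0.04737,
so c = arccos(-0.04737) = 1.61818 rad.
So the angular separation is 1.6182 rad.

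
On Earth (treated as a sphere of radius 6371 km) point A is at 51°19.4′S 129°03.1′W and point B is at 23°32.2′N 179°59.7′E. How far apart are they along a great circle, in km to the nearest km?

9694 km

With latitudes φ₁ = -51.323°, φ₂ = 23.537° and longitude difference Δλ = -50.953°:
Haversine: a = sin²(Δφ/2) + cos φ₁ cos φ₂ sin²(Δλ/2) = 0.3694 + (0.6249)(0.9168)(0.1850) = 0.47542.
Central angle c = 2·arcsin(√a) = 1.52161 rad.
Distance = R·c = 6371 × 1.5216 ≈ 9694 km.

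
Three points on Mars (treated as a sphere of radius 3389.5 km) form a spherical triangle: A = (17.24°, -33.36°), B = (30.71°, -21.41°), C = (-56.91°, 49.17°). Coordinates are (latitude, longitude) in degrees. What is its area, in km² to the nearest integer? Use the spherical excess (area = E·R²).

Side lengths (central angles): a = 1.8461, b = 1.7523, c = 0.3022 rad; semiperimeter s = 1.9503.
By l'Huilier's theorem, tan(E/4) = √[tan(s/2) tan((s−a)/2) tan((s−b)/2) tan((s−c)/2)], giving spherical excess E = 0.3624 rad.
Area = E·R² = 0.3624 × (3389.5)² ≈ 4163869 km².

4163869 km²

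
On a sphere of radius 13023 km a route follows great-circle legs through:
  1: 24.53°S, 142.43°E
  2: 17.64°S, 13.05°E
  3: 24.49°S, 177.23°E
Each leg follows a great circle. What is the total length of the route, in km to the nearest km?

Leg 1→2: central angle 2.0089 rad, distance 26162.2 km.
Leg 2→3: central angle 2.3586 rad, distance 30715.5 km.
Total: 26162.2 + 30715.5 ≈ 56878 km.

56878 km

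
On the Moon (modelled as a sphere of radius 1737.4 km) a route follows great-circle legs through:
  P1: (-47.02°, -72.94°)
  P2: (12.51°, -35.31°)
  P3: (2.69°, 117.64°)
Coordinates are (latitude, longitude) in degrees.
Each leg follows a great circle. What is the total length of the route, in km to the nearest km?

6595 km

Leg P1→P2: central angle 1.1933 rad, distance 2073.2 km.
Leg P2→P3: central angle 2.6028 rad, distance 4522.1 km.
Total: 2073.2 + 4522.1 ≈ 6595 km.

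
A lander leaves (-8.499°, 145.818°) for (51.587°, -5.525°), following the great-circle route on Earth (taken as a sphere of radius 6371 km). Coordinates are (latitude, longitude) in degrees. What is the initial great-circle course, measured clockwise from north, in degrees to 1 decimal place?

336.8°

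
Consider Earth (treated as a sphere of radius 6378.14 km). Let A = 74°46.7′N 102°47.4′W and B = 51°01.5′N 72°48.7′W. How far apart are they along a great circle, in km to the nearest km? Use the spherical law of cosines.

2975 km

With latitudes φ₁ = 74.778°, φ₂ = 51.025° and longitude difference Δλ = 29.978°:
cos c = sin φ₁ sin φ₂ + cos φ₁ cos φ₂ cos Δλ = (0.9649)(0.7774) + (0.2626)(0.6290)(0.8662) = 0.89319,
so c = arccos(0.89319) = 0.46640 rad.
Distance = R·c = 6378.14 × 0.4664 ≈ 2975 km.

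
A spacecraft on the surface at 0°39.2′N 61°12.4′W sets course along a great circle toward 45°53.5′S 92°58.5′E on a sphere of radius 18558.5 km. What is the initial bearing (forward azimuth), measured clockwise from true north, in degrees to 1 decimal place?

156.9°

With φ₁ = 0.0114, φ₂ = -0.8010, Δλ = 2.6910 rad, the forward-azimuth formula gives
θ = atan2( sin Δλ cos φ₂ , cos φ₁ sin φ₂ − sin φ₁ cos φ₂ cos Δλ ) = atan2(0.3031, -0.7108) = 156.90°.
So the initial bearing is 156.9°.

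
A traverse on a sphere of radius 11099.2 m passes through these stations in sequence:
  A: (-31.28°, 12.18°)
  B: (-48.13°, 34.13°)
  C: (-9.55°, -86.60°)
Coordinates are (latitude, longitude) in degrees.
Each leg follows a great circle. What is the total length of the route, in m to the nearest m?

Leg A→B: central angle 0.4135 rad, distance 4589.6 m.
Leg B→C: central angle 1.7852 rad, distance 19814.5 m.
Total: 4589.6 + 19814.5 ≈ 24404 m.

24404 m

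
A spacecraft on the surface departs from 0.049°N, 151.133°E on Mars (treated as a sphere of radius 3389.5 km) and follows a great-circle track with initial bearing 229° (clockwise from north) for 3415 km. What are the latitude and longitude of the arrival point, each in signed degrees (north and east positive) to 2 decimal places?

-33.66°, 101.08°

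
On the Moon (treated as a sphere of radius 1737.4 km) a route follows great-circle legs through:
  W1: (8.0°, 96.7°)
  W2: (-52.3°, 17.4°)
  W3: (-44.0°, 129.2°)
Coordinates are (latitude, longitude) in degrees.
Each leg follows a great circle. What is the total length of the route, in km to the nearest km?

4765 km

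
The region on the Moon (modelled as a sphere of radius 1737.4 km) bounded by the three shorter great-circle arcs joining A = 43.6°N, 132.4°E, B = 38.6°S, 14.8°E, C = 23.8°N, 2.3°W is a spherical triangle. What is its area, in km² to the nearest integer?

5194976 km²

Side lengths (central angles): a = 1.1244, b = 1.7597, c = 2.3357 rad; semiperimeter s = 2.6099.
By l'Huilier's theorem, tan(E/4) = √[tan(s/2) tan((s−a)/2) tan((s−b)/2) tan((s−c)/2)], giving spherical excess E = 1.7210 rad.
Area = E·R² = 1.7210 × (1737.4)² ≈ 5194976 km².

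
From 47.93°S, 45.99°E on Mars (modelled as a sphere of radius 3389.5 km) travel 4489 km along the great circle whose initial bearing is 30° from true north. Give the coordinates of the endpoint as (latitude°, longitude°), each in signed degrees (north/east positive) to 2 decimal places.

Angular distance δ = d/R = 4489/3389.5 = 1.32438 rad; initial bearing θ = 0.5236 rad.
sin φ₂ = sin φ₁ cos δ + cos φ₁ sin δ cos θ = (-0.7423)(0.2439) + (0.6700)(0.9698)(0.8660) = 0.3817, so φ₂ = 22.44°.
Δλ = atan2(sin θ sin δ cos φ₁, cos δ − sin φ₁ sin φ₂) = atan2(0.3249, 0.5272) = 31.642°.
λ₂ = 45.990° + 31.642° = 77.63°.

22.44°, 77.63°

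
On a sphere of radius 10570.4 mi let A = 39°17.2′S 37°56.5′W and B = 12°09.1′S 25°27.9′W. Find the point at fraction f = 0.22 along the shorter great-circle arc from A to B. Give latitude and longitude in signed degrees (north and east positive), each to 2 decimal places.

Central angle δ = 0.5114 rad. Interpolating on the sphere with fraction f = 0.22:
P = [sin((1−f)δ)·A + sin(fδ)·B] / sin δ = 0.7936·A + 0.2294·B in Cartesian coordinates,
giving P = (0.6869, -0.4741, -0.5508), i.e. latitude -33.42°, longitude -34.61°.

-33.42°, -34.61°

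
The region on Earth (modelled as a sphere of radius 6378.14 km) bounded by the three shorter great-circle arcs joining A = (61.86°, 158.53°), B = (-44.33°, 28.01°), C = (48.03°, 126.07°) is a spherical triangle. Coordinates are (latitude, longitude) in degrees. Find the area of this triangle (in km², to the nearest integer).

17424771 km²

Side lengths (central angles): a = 2.1977, b = 0.3983, c = 2.5596 rad; semiperimeter s = 2.5778.
By l'Huilier's theorem, tan(E/4) = √[tan(s/2) tan((s−a)/2) tan((s−b)/2) tan((s−c)/2)], giving spherical excess E = 0.4283 rad.
Area = E·R² = 0.4283 × (6378.14)² ≈ 17424771 km².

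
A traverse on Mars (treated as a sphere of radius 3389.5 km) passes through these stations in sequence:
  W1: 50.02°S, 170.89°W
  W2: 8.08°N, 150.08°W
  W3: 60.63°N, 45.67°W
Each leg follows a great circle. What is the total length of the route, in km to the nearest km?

8919 km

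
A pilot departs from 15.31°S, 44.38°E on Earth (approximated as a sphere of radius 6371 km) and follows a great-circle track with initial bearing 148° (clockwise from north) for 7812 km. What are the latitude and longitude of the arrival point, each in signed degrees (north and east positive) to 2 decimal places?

-59.21°, 121.39°

Angular distance δ = d/R = 7812/6371 = 1.22618 rad; initial bearing θ = 2.5831 rad.
sin φ₂ = sin φ₁ cos δ + cos φ₁ sin δ cos θ = (-0.2640)(0.3378) + (0.9645)(0.9412)(-0.8480) = -0.8591, so φ₂ = -59.21°.
Δλ = atan2(sin θ sin δ cos φ₁, cos δ − sin φ₁ sin φ₂) = atan2(0.4811, 0.1110) = 77.006°.
λ₂ = 44.380° + 77.006° = 121.39°.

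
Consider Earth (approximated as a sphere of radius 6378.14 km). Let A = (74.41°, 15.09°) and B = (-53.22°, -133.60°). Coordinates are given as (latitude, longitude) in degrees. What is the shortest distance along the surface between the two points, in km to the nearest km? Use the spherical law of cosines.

17295 km

In radians: φ₁ = 1.2987, φ₂ = -0.9289, Δλ = -148.690° = -2.5951 rad.
cos c = sin φ₁ sin φ₂ + cos φ₁ cos φ₂ cos Δλ = (0.9632)(-0.8009) + (0.2688)(0.5987)(-0.8544) = -0.90895,
so c = arccos(-0.90895) = 2.71156 rad.
Distance = R·c = 6378.14 × 2.7116 ≈ 17295 km.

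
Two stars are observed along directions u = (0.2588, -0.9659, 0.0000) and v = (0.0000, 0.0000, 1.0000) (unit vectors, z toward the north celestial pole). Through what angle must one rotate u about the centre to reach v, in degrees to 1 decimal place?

90.0°

u·v = 0.0000; |u| = 1.0000, |v| = 1.0000.
cos θ = (u·v)/(|u||v|) = 0.0000, so θ = 90.0°.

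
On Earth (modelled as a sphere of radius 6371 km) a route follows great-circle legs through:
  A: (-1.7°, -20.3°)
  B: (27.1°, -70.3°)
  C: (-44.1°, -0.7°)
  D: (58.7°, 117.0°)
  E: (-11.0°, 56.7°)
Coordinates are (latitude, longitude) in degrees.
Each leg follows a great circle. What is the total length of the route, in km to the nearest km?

41864 km

Leg A→B: central angle 0.9783 rad, distance 6232.6 km.
Leg B→C: central angle 1.6651 rad, distance 10608.5 km.
Leg C→D: central angle 2.4466 rad, distance 15587.2 km.
Leg D→E: central angle 1.4810 rad, distance 9435.7 km.
Total: 6232.6 + 10608.5 + 15587.2 + 9435.7 ≈ 41864 km.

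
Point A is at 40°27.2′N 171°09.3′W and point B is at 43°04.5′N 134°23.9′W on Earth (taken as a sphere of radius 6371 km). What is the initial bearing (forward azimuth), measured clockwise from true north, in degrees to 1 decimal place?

72.2°

With φ₁ = 0.7060, φ₂ = 0.7518, Δλ = 0.6415 rad, the forward-azimuth formula gives
θ = atan2( sin Δλ cos φ₂ , cos φ₁ sin φ₂ − sin φ₁ cos φ₂ cos Δλ ) = atan2(0.4371, 0.1400) = 72.24°.
So the initial bearing is 72.2°.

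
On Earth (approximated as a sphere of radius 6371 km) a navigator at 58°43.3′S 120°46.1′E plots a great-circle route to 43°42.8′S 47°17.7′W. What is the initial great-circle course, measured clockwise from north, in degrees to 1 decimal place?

Δλ = -168.063° = -2.9333 rad.
y = sin Δλ · cos φ₂ = (-0.2068)(0.7228) = -0.1495
x = cos φ₁ sin φ₂ − sin φ₁ cos φ₂ cos Δλ = (0.5192)(-0.6911) − (-0.8547)(0.7228)(-0.9784) = -0.9632
θ = atan2(y, x) = -171.18°; adding 360° gives 188.8°.

188.8°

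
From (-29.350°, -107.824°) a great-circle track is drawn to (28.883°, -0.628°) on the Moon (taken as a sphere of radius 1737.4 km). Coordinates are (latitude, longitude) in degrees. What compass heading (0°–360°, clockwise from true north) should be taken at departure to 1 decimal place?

70.6°

With φ₁ = -0.5123, φ₂ = 0.5041, Δλ = 1.8709 rad, the forward-azimuth formula gives
θ = atan2( sin Δλ cos φ₂ , cos φ₁ sin φ₂ − sin φ₁ cos φ₂ cos Δλ ) = atan2(0.8365, 0.2941) = 70.63°.
So the initial bearing is 70.6°.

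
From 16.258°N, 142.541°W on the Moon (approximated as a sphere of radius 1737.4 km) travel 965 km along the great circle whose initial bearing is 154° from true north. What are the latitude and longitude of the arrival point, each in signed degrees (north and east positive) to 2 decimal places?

-12.54°, -128.84°

Angular distance δ = d/R = 965/1737.4 = 0.55543 rad; initial bearing θ = 2.6878 rad.
sin φ₂ = sin φ₁ cos δ + cos φ₁ sin δ cos θ = (0.2800)(0.8497) + (0.9600)(0.5273)(-0.8988) = -0.2171, so φ₂ = -12.54°.
Δλ = atan2(sin θ sin δ cos φ₁, cos δ − sin φ₁ sin φ₂) = atan2(0.2219, 0.9105) = 13.698°.
λ₂ = -142.541° + 13.698° = -128.84°.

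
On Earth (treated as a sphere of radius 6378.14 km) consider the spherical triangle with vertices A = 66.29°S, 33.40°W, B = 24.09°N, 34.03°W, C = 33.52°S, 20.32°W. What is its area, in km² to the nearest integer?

6727770 km²

Side lengths (central angles): a = 1.0310, b = 0.5878, c = 1.5775 rad; semiperimeter s = 1.5981.
By l'Huilier's theorem, tan(E/4) = √[tan(s/2) tan((s−a)/2) tan((s−b)/2) tan((s−c)/2)], giving spherical excess E = 0.1654 rad.
Area = E·R² = 0.1654 × (6378.14)² ≈ 6727770 km².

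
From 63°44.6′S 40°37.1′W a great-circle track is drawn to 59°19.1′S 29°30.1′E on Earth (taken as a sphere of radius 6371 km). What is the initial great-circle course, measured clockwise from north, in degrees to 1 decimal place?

With φ₁ = -1.1125, φ₂ = -1.0353, Δλ = 1.2238 rad, the forward-azimuth formula gives
θ = atan2( sin Δλ cos φ₂ , cos φ₁ sin φ₂ − sin φ₁ cos φ₂ cos Δλ ) = atan2(0.4799, -0.2249) = 115.11°.
So the initial bearing is 115.1°.

115.1°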